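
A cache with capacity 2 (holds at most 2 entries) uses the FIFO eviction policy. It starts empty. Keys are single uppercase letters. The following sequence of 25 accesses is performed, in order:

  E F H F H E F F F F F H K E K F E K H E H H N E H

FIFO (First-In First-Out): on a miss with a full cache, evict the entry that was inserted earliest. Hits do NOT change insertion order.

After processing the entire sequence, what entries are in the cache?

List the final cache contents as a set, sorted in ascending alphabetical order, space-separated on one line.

Answer: H N

Derivation:
FIFO simulation (capacity=2):
  1. access E: MISS. Cache (old->new): [E]
  2. access F: MISS. Cache (old->new): [E F]
  3. access H: MISS, evict E. Cache (old->new): [F H]
  4. access F: HIT. Cache (old->new): [F H]
  5. access H: HIT. Cache (old->new): [F H]
  6. access E: MISS, evict F. Cache (old->new): [H E]
  7. access F: MISS, evict H. Cache (old->new): [E F]
  8. access F: HIT. Cache (old->new): [E F]
  9. access F: HIT. Cache (old->new): [E F]
  10. access F: HIT. Cache (old->new): [E F]
  11. access F: HIT. Cache (old->new): [E F]
  12. access H: MISS, evict E. Cache (old->new): [F H]
  13. access K: MISS, evict F. Cache (old->new): [H K]
  14. access E: MISS, evict H. Cache (old->new): [K E]
  15. access K: HIT. Cache (old->new): [K E]
  16. access F: MISS, evict K. Cache (old->new): [E F]
  17. access E: HIT. Cache (old->new): [E F]
  18. access K: MISS, evict E. Cache (old->new): [F K]
  19. access H: MISS, evict F. Cache (old->new): [K H]
  20. access E: MISS, evict K. Cache (old->new): [H E]
  21. access H: HIT. Cache (old->new): [H E]
  22. access H: HIT. Cache (old->new): [H E]
  23. access N: MISS, evict H. Cache (old->new): [E N]
  24. access E: HIT. Cache (old->new): [E N]
  25. access H: MISS, evict E. Cache (old->new): [N H]
Total: 11 hits, 14 misses, 12 evictions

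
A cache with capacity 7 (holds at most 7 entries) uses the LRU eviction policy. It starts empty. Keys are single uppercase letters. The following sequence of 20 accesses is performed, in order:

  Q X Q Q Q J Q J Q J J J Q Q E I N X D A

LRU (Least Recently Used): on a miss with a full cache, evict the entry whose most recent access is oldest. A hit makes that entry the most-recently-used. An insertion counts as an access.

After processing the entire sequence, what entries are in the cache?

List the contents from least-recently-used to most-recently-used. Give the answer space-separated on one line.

Answer: Q E I N X D A

Derivation:
LRU simulation (capacity=7):
  1. access Q: MISS. Cache (LRU->MRU): [Q]
  2. access X: MISS. Cache (LRU->MRU): [Q X]
  3. access Q: HIT. Cache (LRU->MRU): [X Q]
  4. access Q: HIT. Cache (LRU->MRU): [X Q]
  5. access Q: HIT. Cache (LRU->MRU): [X Q]
  6. access J: MISS. Cache (LRU->MRU): [X Q J]
  7. access Q: HIT. Cache (LRU->MRU): [X J Q]
  8. access J: HIT. Cache (LRU->MRU): [X Q J]
  9. access Q: HIT. Cache (LRU->MRU): [X J Q]
  10. access J: HIT. Cache (LRU->MRU): [X Q J]
  11. access J: HIT. Cache (LRU->MRU): [X Q J]
  12. access J: HIT. Cache (LRU->MRU): [X Q J]
  13. access Q: HIT. Cache (LRU->MRU): [X J Q]
  14. access Q: HIT. Cache (LRU->MRU): [X J Q]
  15. access E: MISS. Cache (LRU->MRU): [X J Q E]
  16. access I: MISS. Cache (LRU->MRU): [X J Q E I]
  17. access N: MISS. Cache (LRU->MRU): [X J Q E I N]
  18. access X: HIT. Cache (LRU->MRU): [J Q E I N X]
  19. access D: MISS. Cache (LRU->MRU): [J Q E I N X D]
  20. access A: MISS, evict J. Cache (LRU->MRU): [Q E I N X D A]
Total: 12 hits, 8 misses, 1 evictions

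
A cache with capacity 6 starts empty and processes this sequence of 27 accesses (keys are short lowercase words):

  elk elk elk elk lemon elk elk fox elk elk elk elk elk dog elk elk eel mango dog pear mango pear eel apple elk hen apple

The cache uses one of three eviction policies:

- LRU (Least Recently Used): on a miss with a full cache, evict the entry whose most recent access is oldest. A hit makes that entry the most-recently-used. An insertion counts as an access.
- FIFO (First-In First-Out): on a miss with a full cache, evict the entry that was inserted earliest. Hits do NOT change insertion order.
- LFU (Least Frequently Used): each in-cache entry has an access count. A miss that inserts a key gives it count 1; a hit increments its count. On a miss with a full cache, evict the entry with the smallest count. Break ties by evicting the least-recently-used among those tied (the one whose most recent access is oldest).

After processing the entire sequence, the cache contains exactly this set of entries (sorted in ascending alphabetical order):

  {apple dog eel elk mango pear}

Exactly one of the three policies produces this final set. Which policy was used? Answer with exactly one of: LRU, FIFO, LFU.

Answer: LFU

Derivation:
Simulating under each policy and comparing final sets:
  LRU: final set = {apple eel elk hen mango pear} -> differs
  FIFO: final set = {apple eel elk hen mango pear} -> differs
  LFU: final set = {apple dog eel elk mango pear} -> MATCHES target
Only LFU produces the target set.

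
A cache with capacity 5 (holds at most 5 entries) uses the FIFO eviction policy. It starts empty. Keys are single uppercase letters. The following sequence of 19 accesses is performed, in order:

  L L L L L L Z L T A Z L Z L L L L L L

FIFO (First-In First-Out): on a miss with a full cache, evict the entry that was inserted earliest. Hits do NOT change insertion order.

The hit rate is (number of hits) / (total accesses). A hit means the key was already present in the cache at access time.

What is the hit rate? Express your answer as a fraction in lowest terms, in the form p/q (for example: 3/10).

Answer: 15/19

Derivation:
FIFO simulation (capacity=5):
  1. access L: MISS. Cache (old->new): [L]
  2. access L: HIT. Cache (old->new): [L]
  3. access L: HIT. Cache (old->new): [L]
  4. access L: HIT. Cache (old->new): [L]
  5. access L: HIT. Cache (old->new): [L]
  6. access L: HIT. Cache (old->new): [L]
  7. access Z: MISS. Cache (old->new): [L Z]
  8. access L: HIT. Cache (old->new): [L Z]
  9. access T: MISS. Cache (old->new): [L Z T]
  10. access A: MISS. Cache (old->new): [L Z T A]
  11. access Z: HIT. Cache (old->new): [L Z T A]
  12. access L: HIT. Cache (old->new): [L Z T A]
  13. access Z: HIT. Cache (old->new): [L Z T A]
  14. access L: HIT. Cache (old->new): [L Z T A]
  15. access L: HIT. Cache (old->new): [L Z T A]
  16. access L: HIT. Cache (old->new): [L Z T A]
  17. access L: HIT. Cache (old->new): [L Z T A]
  18. access L: HIT. Cache (old->new): [L Z T A]
  19. access L: HIT. Cache (old->new): [L Z T A]
Total: 15 hits, 4 misses, 0 evictions

Hit rate = 15/19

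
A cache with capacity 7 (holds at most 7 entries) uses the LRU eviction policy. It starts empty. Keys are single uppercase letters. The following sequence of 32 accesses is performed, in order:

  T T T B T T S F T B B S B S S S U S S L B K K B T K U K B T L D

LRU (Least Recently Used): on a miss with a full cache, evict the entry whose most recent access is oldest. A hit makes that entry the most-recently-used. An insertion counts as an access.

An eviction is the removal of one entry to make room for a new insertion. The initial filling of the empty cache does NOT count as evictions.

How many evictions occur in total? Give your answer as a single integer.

LRU simulation (capacity=7):
  1. access T: MISS. Cache (LRU->MRU): [T]
  2. access T: HIT. Cache (LRU->MRU): [T]
  3. access T: HIT. Cache (LRU->MRU): [T]
  4. access B: MISS. Cache (LRU->MRU): [T B]
  5. access T: HIT. Cache (LRU->MRU): [B T]
  6. access T: HIT. Cache (LRU->MRU): [B T]
  7. access S: MISS. Cache (LRU->MRU): [B T S]
  8. access F: MISS. Cache (LRU->MRU): [B T S F]
  9. access T: HIT. Cache (LRU->MRU): [B S F T]
  10. access B: HIT. Cache (LRU->MRU): [S F T B]
  11. access B: HIT. Cache (LRU->MRU): [S F T B]
  12. access S: HIT. Cache (LRU->MRU): [F T B S]
  13. access B: HIT. Cache (LRU->MRU): [F T S B]
  14. access S: HIT. Cache (LRU->MRU): [F T B S]
  15. access S: HIT. Cache (LRU->MRU): [F T B S]
  16. access S: HIT. Cache (LRU->MRU): [F T B S]
  17. access U: MISS. Cache (LRU->MRU): [F T B S U]
  18. access S: HIT. Cache (LRU->MRU): [F T B U S]
  19. access S: HIT. Cache (LRU->MRU): [F T B U S]
  20. access L: MISS. Cache (LRU->MRU): [F T B U S L]
  21. access B: HIT. Cache (LRU->MRU): [F T U S L B]
  22. access K: MISS. Cache (LRU->MRU): [F T U S L B K]
  23. access K: HIT. Cache (LRU->MRU): [F T U S L B K]
  24. access B: HIT. Cache (LRU->MRU): [F T U S L K B]
  25. access T: HIT. Cache (LRU->MRU): [F U S L K B T]
  26. access K: HIT. Cache (LRU->MRU): [F U S L B T K]
  27. access U: HIT. Cache (LRU->MRU): [F S L B T K U]
  28. access K: HIT. Cache (LRU->MRU): [F S L B T U K]
  29. access B: HIT. Cache (LRU->MRU): [F S L T U K B]
  30. access T: HIT. Cache (LRU->MRU): [F S L U K B T]
  31. access L: HIT. Cache (LRU->MRU): [F S U K B T L]
  32. access D: MISS, evict F. Cache (LRU->MRU): [S U K B T L D]
Total: 24 hits, 8 misses, 1 evictions

Answer: 1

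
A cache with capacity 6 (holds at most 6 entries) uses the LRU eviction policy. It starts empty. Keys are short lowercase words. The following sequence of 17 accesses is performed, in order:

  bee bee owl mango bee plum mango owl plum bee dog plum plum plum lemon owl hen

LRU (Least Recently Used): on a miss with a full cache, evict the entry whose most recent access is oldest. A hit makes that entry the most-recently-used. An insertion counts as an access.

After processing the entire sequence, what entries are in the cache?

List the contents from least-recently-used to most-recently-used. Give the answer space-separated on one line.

LRU simulation (capacity=6):
  1. access bee: MISS. Cache (LRU->MRU): [bee]
  2. access bee: HIT. Cache (LRU->MRU): [bee]
  3. access owl: MISS. Cache (LRU->MRU): [bee owl]
  4. access mango: MISS. Cache (LRU->MRU): [bee owl mango]
  5. access bee: HIT. Cache (LRU->MRU): [owl mango bee]
  6. access plum: MISS. Cache (LRU->MRU): [owl mango bee plum]
  7. access mango: HIT. Cache (LRU->MRU): [owl bee plum mango]
  8. access owl: HIT. Cache (LRU->MRU): [bee plum mango owl]
  9. access plum: HIT. Cache (LRU->MRU): [bee mango owl plum]
  10. access bee: HIT. Cache (LRU->MRU): [mango owl plum bee]
  11. access dog: MISS. Cache (LRU->MRU): [mango owl plum bee dog]
  12. access plum: HIT. Cache (LRU->MRU): [mango owl bee dog plum]
  13. access plum: HIT. Cache (LRU->MRU): [mango owl bee dog plum]
  14. access plum: HIT. Cache (LRU->MRU): [mango owl bee dog plum]
  15. access lemon: MISS. Cache (LRU->MRU): [mango owl bee dog plum lemon]
  16. access owl: HIT. Cache (LRU->MRU): [mango bee dog plum lemon owl]
  17. access hen: MISS, evict mango. Cache (LRU->MRU): [bee dog plum lemon owl hen]
Total: 10 hits, 7 misses, 1 evictions

Answer: bee dog plum lemon owl hen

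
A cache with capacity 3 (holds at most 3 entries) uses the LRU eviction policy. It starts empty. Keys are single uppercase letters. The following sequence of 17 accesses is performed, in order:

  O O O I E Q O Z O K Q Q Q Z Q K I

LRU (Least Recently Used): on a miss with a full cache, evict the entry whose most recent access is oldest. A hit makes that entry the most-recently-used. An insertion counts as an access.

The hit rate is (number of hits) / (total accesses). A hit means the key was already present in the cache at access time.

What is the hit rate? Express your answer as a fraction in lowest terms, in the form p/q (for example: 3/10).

LRU simulation (capacity=3):
  1. access O: MISS. Cache (LRU->MRU): [O]
  2. access O: HIT. Cache (LRU->MRU): [O]
  3. access O: HIT. Cache (LRU->MRU): [O]
  4. access I: MISS. Cache (LRU->MRU): [O I]
  5. access E: MISS. Cache (LRU->MRU): [O I E]
  6. access Q: MISS, evict O. Cache (LRU->MRU): [I E Q]
  7. access O: MISS, evict I. Cache (LRU->MRU): [E Q O]
  8. access Z: MISS, evict E. Cache (LRU->MRU): [Q O Z]
  9. access O: HIT. Cache (LRU->MRU): [Q Z O]
  10. access K: MISS, evict Q. Cache (LRU->MRU): [Z O K]
  11. access Q: MISS, evict Z. Cache (LRU->MRU): [O K Q]
  12. access Q: HIT. Cache (LRU->MRU): [O K Q]
  13. access Q: HIT. Cache (LRU->MRU): [O K Q]
  14. access Z: MISS, evict O. Cache (LRU->MRU): [K Q Z]
  15. access Q: HIT. Cache (LRU->MRU): [K Z Q]
  16. access K: HIT. Cache (LRU->MRU): [Z Q K]
  17. access I: MISS, evict Z. Cache (LRU->MRU): [Q K I]
Total: 7 hits, 10 misses, 7 evictions

Hit rate = 7/17

Answer: 7/17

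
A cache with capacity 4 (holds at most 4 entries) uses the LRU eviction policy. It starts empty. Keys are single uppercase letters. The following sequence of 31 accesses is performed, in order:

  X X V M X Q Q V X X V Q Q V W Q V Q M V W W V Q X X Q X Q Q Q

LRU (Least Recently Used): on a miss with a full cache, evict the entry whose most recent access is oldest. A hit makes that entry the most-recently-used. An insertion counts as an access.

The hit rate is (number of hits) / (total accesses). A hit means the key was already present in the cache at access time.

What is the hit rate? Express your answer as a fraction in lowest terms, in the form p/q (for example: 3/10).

Answer: 24/31

Derivation:
LRU simulation (capacity=4):
  1. access X: MISS. Cache (LRU->MRU): [X]
  2. access X: HIT. Cache (LRU->MRU): [X]
  3. access V: MISS. Cache (LRU->MRU): [X V]
  4. access M: MISS. Cache (LRU->MRU): [X V M]
  5. access X: HIT. Cache (LRU->MRU): [V M X]
  6. access Q: MISS. Cache (LRU->MRU): [V M X Q]
  7. access Q: HIT. Cache (LRU->MRU): [V M X Q]
  8. access V: HIT. Cache (LRU->MRU): [M X Q V]
  9. access X: HIT. Cache (LRU->MRU): [M Q V X]
  10. access X: HIT. Cache (LRU->MRU): [M Q V X]
  11. access V: HIT. Cache (LRU->MRU): [M Q X V]
  12. access Q: HIT. Cache (LRU->MRU): [M X V Q]
  13. access Q: HIT. Cache (LRU->MRU): [M X V Q]
  14. access V: HIT. Cache (LRU->MRU): [M X Q V]
  15. access W: MISS, evict M. Cache (LRU->MRU): [X Q V W]
  16. access Q: HIT. Cache (LRU->MRU): [X V W Q]
  17. access V: HIT. Cache (LRU->MRU): [X W Q V]
  18. access Q: HIT. Cache (LRU->MRU): [X W V Q]
  19. access M: MISS, evict X. Cache (LRU->MRU): [W V Q M]
  20. access V: HIT. Cache (LRU->MRU): [W Q M V]
  21. access W: HIT. Cache (LRU->MRU): [Q M V W]
  22. access W: HIT. Cache (LRU->MRU): [Q M V W]
  23. access V: HIT. Cache (LRU->MRU): [Q M W V]
  24. access Q: HIT. Cache (LRU->MRU): [M W V Q]
  25. access X: MISS, evict M. Cache (LRU->MRU): [W V Q X]
  26. access X: HIT. Cache (LRU->MRU): [W V Q X]
  27. access Q: HIT. Cache (LRU->MRU): [W V X Q]
  28. access X: HIT. Cache (LRU->MRU): [W V Q X]
  29. access Q: HIT. Cache (LRU->MRU): [W V X Q]
  30. access Q: HIT. Cache (LRU->MRU): [W V X Q]
  31. access Q: HIT. Cache (LRU->MRU): [W V X Q]
Total: 24 hits, 7 misses, 3 evictions

Hit rate = 24/31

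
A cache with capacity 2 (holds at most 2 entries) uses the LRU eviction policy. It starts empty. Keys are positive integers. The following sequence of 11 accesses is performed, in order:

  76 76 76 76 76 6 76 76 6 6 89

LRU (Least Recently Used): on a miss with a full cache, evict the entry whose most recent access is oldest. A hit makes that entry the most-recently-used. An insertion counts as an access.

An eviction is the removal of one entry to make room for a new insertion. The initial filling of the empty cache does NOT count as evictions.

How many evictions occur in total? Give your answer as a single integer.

LRU simulation (capacity=2):
  1. access 76: MISS. Cache (LRU->MRU): [76]
  2. access 76: HIT. Cache (LRU->MRU): [76]
  3. access 76: HIT. Cache (LRU->MRU): [76]
  4. access 76: HIT. Cache (LRU->MRU): [76]
  5. access 76: HIT. Cache (LRU->MRU): [76]
  6. access 6: MISS. Cache (LRU->MRU): [76 6]
  7. access 76: HIT. Cache (LRU->MRU): [6 76]
  8. access 76: HIT. Cache (LRU->MRU): [6 76]
  9. access 6: HIT. Cache (LRU->MRU): [76 6]
  10. access 6: HIT. Cache (LRU->MRU): [76 6]
  11. access 89: MISS, evict 76. Cache (LRU->MRU): [6 89]
Total: 8 hits, 3 misses, 1 evictions

Answer: 1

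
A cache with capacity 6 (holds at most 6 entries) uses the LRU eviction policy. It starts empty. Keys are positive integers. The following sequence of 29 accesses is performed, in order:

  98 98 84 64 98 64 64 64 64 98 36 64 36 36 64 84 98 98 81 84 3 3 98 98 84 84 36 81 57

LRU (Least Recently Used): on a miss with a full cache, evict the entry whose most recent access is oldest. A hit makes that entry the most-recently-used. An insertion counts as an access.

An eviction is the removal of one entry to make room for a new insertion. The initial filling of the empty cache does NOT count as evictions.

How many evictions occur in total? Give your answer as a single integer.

Answer: 1

Derivation:
LRU simulation (capacity=6):
  1. access 98: MISS. Cache (LRU->MRU): [98]
  2. access 98: HIT. Cache (LRU->MRU): [98]
  3. access 84: MISS. Cache (LRU->MRU): [98 84]
  4. access 64: MISS. Cache (LRU->MRU): [98 84 64]
  5. access 98: HIT. Cache (LRU->MRU): [84 64 98]
  6. access 64: HIT. Cache (LRU->MRU): [84 98 64]
  7. access 64: HIT. Cache (LRU->MRU): [84 98 64]
  8. access 64: HIT. Cache (LRU->MRU): [84 98 64]
  9. access 64: HIT. Cache (LRU->MRU): [84 98 64]
  10. access 98: HIT. Cache (LRU->MRU): [84 64 98]
  11. access 36: MISS. Cache (LRU->MRU): [84 64 98 36]
  12. access 64: HIT. Cache (LRU->MRU): [84 98 36 64]
  13. access 36: HIT. Cache (LRU->MRU): [84 98 64 36]
  14. access 36: HIT. Cache (LRU->MRU): [84 98 64 36]
  15. access 64: HIT. Cache (LRU->MRU): [84 98 36 64]
  16. access 84: HIT. Cache (LRU->MRU): [98 36 64 84]
  17. access 98: HIT. Cache (LRU->MRU): [36 64 84 98]
  18. access 98: HIT. Cache (LRU->MRU): [36 64 84 98]
  19. access 81: MISS. Cache (LRU->MRU): [36 64 84 98 81]
  20. access 84: HIT. Cache (LRU->MRU): [36 64 98 81 84]
  21. access 3: MISS. Cache (LRU->MRU): [36 64 98 81 84 3]
  22. access 3: HIT. Cache (LRU->MRU): [36 64 98 81 84 3]
  23. access 98: HIT. Cache (LRU->MRU): [36 64 81 84 3 98]
  24. access 98: HIT. Cache (LRU->MRU): [36 64 81 84 3 98]
  25. access 84: HIT. Cache (LRU->MRU): [36 64 81 3 98 84]
  26. access 84: HIT. Cache (LRU->MRU): [36 64 81 3 98 84]
  27. access 36: HIT. Cache (LRU->MRU): [64 81 3 98 84 36]
  28. access 81: HIT. Cache (LRU->MRU): [64 3 98 84 36 81]
  29. access 57: MISS, evict 64. Cache (LRU->MRU): [3 98 84 36 81 57]
Total: 22 hits, 7 misses, 1 evictions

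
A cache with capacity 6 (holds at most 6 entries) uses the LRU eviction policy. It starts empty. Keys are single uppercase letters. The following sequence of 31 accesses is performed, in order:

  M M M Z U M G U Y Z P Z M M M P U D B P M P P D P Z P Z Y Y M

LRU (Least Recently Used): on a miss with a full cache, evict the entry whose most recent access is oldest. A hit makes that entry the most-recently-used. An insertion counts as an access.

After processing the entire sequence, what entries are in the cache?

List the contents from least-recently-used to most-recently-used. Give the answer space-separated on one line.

Answer: B D P Z Y M

Derivation:
LRU simulation (capacity=6):
  1. access M: MISS. Cache (LRU->MRU): [M]
  2. access M: HIT. Cache (LRU->MRU): [M]
  3. access M: HIT. Cache (LRU->MRU): [M]
  4. access Z: MISS. Cache (LRU->MRU): [M Z]
  5. access U: MISS. Cache (LRU->MRU): [M Z U]
  6. access M: HIT. Cache (LRU->MRU): [Z U M]
  7. access G: MISS. Cache (LRU->MRU): [Z U M G]
  8. access U: HIT. Cache (LRU->MRU): [Z M G U]
  9. access Y: MISS. Cache (LRU->MRU): [Z M G U Y]
  10. access Z: HIT. Cache (LRU->MRU): [M G U Y Z]
  11. access P: MISS. Cache (LRU->MRU): [M G U Y Z P]
  12. access Z: HIT. Cache (LRU->MRU): [M G U Y P Z]
  13. access M: HIT. Cache (LRU->MRU): [G U Y P Z M]
  14. access M: HIT. Cache (LRU->MRU): [G U Y P Z M]
  15. access M: HIT. Cache (LRU->MRU): [G U Y P Z M]
  16. access P: HIT. Cache (LRU->MRU): [G U Y Z M P]
  17. access U: HIT. Cache (LRU->MRU): [G Y Z M P U]
  18. access D: MISS, evict G. Cache (LRU->MRU): [Y Z M P U D]
  19. access B: MISS, evict Y. Cache (LRU->MRU): [Z M P U D B]
  20. access P: HIT. Cache (LRU->MRU): [Z M U D B P]
  21. access M: HIT. Cache (LRU->MRU): [Z U D B P M]
  22. access P: HIT. Cache (LRU->MRU): [Z U D B M P]
  23. access P: HIT. Cache (LRU->MRU): [Z U D B M P]
  24. access D: HIT. Cache (LRU->MRU): [Z U B M P D]
  25. access P: HIT. Cache (LRU->MRU): [Z U B M D P]
  26. access Z: HIT. Cache (LRU->MRU): [U B M D P Z]
  27. access P: HIT. Cache (LRU->MRU): [U B M D Z P]
  28. access Z: HIT. Cache (LRU->MRU): [U B M D P Z]
  29. access Y: MISS, evict U. Cache (LRU->MRU): [B M D P Z Y]
  30. access Y: HIT. Cache (LRU->MRU): [B M D P Z Y]
  31. access M: HIT. Cache (LRU->MRU): [B D P Z Y M]
Total: 22 hits, 9 misses, 3 evictions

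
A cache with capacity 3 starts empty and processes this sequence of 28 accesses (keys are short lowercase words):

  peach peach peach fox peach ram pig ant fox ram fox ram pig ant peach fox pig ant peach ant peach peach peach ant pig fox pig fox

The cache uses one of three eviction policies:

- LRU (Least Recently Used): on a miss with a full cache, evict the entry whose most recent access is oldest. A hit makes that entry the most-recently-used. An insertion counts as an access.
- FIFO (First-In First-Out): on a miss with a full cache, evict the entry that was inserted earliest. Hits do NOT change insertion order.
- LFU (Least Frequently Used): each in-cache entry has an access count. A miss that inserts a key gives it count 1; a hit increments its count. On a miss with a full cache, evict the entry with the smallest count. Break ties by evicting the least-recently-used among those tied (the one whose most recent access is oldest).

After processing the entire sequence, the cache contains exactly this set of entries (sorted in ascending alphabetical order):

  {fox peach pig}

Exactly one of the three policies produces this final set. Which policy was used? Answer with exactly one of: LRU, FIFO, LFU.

Answer: FIFO

Derivation:
Simulating under each policy and comparing final sets:
  LRU: final set = {ant fox pig} -> differs
  FIFO: final set = {fox peach pig} -> MATCHES target
  LFU: final set = {ant fox peach} -> differs
Only FIFO produces the target set.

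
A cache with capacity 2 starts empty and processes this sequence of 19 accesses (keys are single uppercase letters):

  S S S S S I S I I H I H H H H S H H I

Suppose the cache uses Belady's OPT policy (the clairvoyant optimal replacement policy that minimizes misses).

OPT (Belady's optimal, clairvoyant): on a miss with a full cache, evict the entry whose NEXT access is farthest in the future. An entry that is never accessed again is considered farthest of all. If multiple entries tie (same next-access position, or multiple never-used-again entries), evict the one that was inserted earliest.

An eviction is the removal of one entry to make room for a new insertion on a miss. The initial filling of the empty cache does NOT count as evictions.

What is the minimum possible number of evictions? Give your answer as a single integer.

OPT (Belady) simulation (capacity=2):
  1. access S: MISS. Cache: [S]
  2. access S: HIT. Next use of S: step 3. Cache: [S]
  3. access S: HIT. Next use of S: step 4. Cache: [S]
  4. access S: HIT. Next use of S: step 5. Cache: [S]
  5. access S: HIT. Next use of S: step 7. Cache: [S]
  6. access I: MISS. Cache: [S I]
  7. access S: HIT. Next use of S: step 16. Cache: [S I]
  8. access I: HIT. Next use of I: step 9. Cache: [S I]
  9. access I: HIT. Next use of I: step 11. Cache: [S I]
  10. access H: MISS, evict S (next use: step 16). Cache: [I H]
  11. access I: HIT. Next use of I: step 19. Cache: [I H]
  12. access H: HIT. Next use of H: step 13. Cache: [I H]
  13. access H: HIT. Next use of H: step 14. Cache: [I H]
  14. access H: HIT. Next use of H: step 15. Cache: [I H]
  15. access H: HIT. Next use of H: step 17. Cache: [I H]
  16. access S: MISS, evict I (next use: step 19). Cache: [H S]
  17. access H: HIT. Next use of H: step 18. Cache: [H S]
  18. access H: HIT. Next use of H: never. Cache: [H S]
  19. access I: MISS, evict H (next use: never). Cache: [S I]
Total: 14 hits, 5 misses, 3 evictions

Answer: 3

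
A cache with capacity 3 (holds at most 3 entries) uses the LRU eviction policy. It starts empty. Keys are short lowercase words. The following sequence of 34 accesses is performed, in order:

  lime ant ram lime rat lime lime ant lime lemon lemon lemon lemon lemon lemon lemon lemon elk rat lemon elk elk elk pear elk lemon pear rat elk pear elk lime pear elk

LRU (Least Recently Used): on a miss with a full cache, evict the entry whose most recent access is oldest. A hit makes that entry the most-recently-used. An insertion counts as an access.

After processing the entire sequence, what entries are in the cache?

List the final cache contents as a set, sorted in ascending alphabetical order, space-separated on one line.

Answer: elk lime pear

Derivation:
LRU simulation (capacity=3):
  1. access lime: MISS. Cache (LRU->MRU): [lime]
  2. access ant: MISS. Cache (LRU->MRU): [lime ant]
  3. access ram: MISS. Cache (LRU->MRU): [lime ant ram]
  4. access lime: HIT. Cache (LRU->MRU): [ant ram lime]
  5. access rat: MISS, evict ant. Cache (LRU->MRU): [ram lime rat]
  6. access lime: HIT. Cache (LRU->MRU): [ram rat lime]
  7. access lime: HIT. Cache (LRU->MRU): [ram rat lime]
  8. access ant: MISS, evict ram. Cache (LRU->MRU): [rat lime ant]
  9. access lime: HIT. Cache (LRU->MRU): [rat ant lime]
  10. access lemon: MISS, evict rat. Cache (LRU->MRU): [ant lime lemon]
  11. access lemon: HIT. Cache (LRU->MRU): [ant lime lemon]
  12. access lemon: HIT. Cache (LRU->MRU): [ant lime lemon]
  13. access lemon: HIT. Cache (LRU->MRU): [ant lime lemon]
  14. access lemon: HIT. Cache (LRU->MRU): [ant lime lemon]
  15. access lemon: HIT. Cache (LRU->MRU): [ant lime lemon]
  16. access lemon: HIT. Cache (LRU->MRU): [ant lime lemon]
  17. access lemon: HIT. Cache (LRU->MRU): [ant lime lemon]
  18. access elk: MISS, evict ant. Cache (LRU->MRU): [lime lemon elk]
  19. access rat: MISS, evict lime. Cache (LRU->MRU): [lemon elk rat]
  20. access lemon: HIT. Cache (LRU->MRU): [elk rat lemon]
  21. access elk: HIT. Cache (LRU->MRU): [rat lemon elk]
  22. access elk: HIT. Cache (LRU->MRU): [rat lemon elk]
  23. access elk: HIT. Cache (LRU->MRU): [rat lemon elk]
  24. access pear: MISS, evict rat. Cache (LRU->MRU): [lemon elk pear]
  25. access elk: HIT. Cache (LRU->MRU): [lemon pear elk]
  26. access lemon: HIT. Cache (LRU->MRU): [pear elk lemon]
  27. access pear: HIT. Cache (LRU->MRU): [elk lemon pear]
  28. access rat: MISS, evict elk. Cache (LRU->MRU): [lemon pear rat]
  29. access elk: MISS, evict lemon. Cache (LRU->MRU): [pear rat elk]
  30. access pear: HIT. Cache (LRU->MRU): [rat elk pear]
  31. access elk: HIT. Cache (LRU->MRU): [rat pear elk]
  32. access lime: MISS, evict rat. Cache (LRU->MRU): [pear elk lime]
  33. access pear: HIT. Cache (LRU->MRU): [elk lime pear]
  34. access elk: HIT. Cache (LRU->MRU): [lime pear elk]
Total: 22 hits, 12 misses, 9 evictions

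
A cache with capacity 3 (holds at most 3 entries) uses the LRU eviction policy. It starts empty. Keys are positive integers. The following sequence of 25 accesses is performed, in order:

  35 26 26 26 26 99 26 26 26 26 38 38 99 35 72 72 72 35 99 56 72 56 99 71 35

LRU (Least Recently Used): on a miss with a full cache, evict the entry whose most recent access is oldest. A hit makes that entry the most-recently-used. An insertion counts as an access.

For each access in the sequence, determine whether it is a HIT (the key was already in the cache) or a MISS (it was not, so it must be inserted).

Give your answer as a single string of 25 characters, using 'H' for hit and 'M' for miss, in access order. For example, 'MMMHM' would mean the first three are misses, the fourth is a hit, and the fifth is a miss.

Answer: MMHHHMHHHHMHHMMHHHHMMHHMM

Derivation:
LRU simulation (capacity=3):
  1. access 35: MISS. Cache (LRU->MRU): [35]
  2. access 26: MISS. Cache (LRU->MRU): [35 26]
  3. access 26: HIT. Cache (LRU->MRU): [35 26]
  4. access 26: HIT. Cache (LRU->MRU): [35 26]
  5. access 26: HIT. Cache (LRU->MRU): [35 26]
  6. access 99: MISS. Cache (LRU->MRU): [35 26 99]
  7. access 26: HIT. Cache (LRU->MRU): [35 99 26]
  8. access 26: HIT. Cache (LRU->MRU): [35 99 26]
  9. access 26: HIT. Cache (LRU->MRU): [35 99 26]
  10. access 26: HIT. Cache (LRU->MRU): [35 99 26]
  11. access 38: MISS, evict 35. Cache (LRU->MRU): [99 26 38]
  12. access 38: HIT. Cache (LRU->MRU): [99 26 38]
  13. access 99: HIT. Cache (LRU->MRU): [26 38 99]
  14. access 35: MISS, evict 26. Cache (LRU->MRU): [38 99 35]
  15. access 72: MISS, evict 38. Cache (LRU->MRU): [99 35 72]
  16. access 72: HIT. Cache (LRU->MRU): [99 35 72]
  17. access 72: HIT. Cache (LRU->MRU): [99 35 72]
  18. access 35: HIT. Cache (LRU->MRU): [99 72 35]
  19. access 99: HIT. Cache (LRU->MRU): [72 35 99]
  20. access 56: MISS, evict 72. Cache (LRU->MRU): [35 99 56]
  21. access 72: MISS, evict 35. Cache (LRU->MRU): [99 56 72]
  22. access 56: HIT. Cache (LRU->MRU): [99 72 56]
  23. access 99: HIT. Cache (LRU->MRU): [72 56 99]
  24. access 71: MISS, evict 72. Cache (LRU->MRU): [56 99 71]
  25. access 35: MISS, evict 56. Cache (LRU->MRU): [99 71 35]
Total: 15 hits, 10 misses, 7 evictions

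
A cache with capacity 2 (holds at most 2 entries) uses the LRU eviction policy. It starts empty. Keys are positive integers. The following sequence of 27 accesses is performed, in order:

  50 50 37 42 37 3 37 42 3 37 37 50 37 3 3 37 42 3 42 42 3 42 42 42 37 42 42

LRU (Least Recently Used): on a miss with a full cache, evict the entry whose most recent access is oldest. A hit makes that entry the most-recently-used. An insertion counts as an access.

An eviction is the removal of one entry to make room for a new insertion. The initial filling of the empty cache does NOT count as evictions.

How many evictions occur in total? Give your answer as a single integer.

LRU simulation (capacity=2):
  1. access 50: MISS. Cache (LRU->MRU): [50]
  2. access 50: HIT. Cache (LRU->MRU): [50]
  3. access 37: MISS. Cache (LRU->MRU): [50 37]
  4. access 42: MISS, evict 50. Cache (LRU->MRU): [37 42]
  5. access 37: HIT. Cache (LRU->MRU): [42 37]
  6. access 3: MISS, evict 42. Cache (LRU->MRU): [37 3]
  7. access 37: HIT. Cache (LRU->MRU): [3 37]
  8. access 42: MISS, evict 3. Cache (LRU->MRU): [37 42]
  9. access 3: MISS, evict 37. Cache (LRU->MRU): [42 3]
  10. access 37: MISS, evict 42. Cache (LRU->MRU): [3 37]
  11. access 37: HIT. Cache (LRU->MRU): [3 37]
  12. access 50: MISS, evict 3. Cache (LRU->MRU): [37 50]
  13. access 37: HIT. Cache (LRU->MRU): [50 37]
  14. access 3: MISS, evict 50. Cache (LRU->MRU): [37 3]
  15. access 3: HIT. Cache (LRU->MRU): [37 3]
  16. access 37: HIT. Cache (LRU->MRU): [3 37]
  17. access 42: MISS, evict 3. Cache (LRU->MRU): [37 42]
  18. access 3: MISS, evict 37. Cache (LRU->MRU): [42 3]
  19. access 42: HIT. Cache (LRU->MRU): [3 42]
  20. access 42: HIT. Cache (LRU->MRU): [3 42]
  21. access 3: HIT. Cache (LRU->MRU): [42 3]
  22. access 42: HIT. Cache (LRU->MRU): [3 42]
  23. access 42: HIT. Cache (LRU->MRU): [3 42]
  24. access 42: HIT. Cache (LRU->MRU): [3 42]
  25. access 37: MISS, evict 3. Cache (LRU->MRU): [42 37]
  26. access 42: HIT. Cache (LRU->MRU): [37 42]
  27. access 42: HIT. Cache (LRU->MRU): [37 42]
Total: 15 hits, 12 misses, 10 evictions

Answer: 10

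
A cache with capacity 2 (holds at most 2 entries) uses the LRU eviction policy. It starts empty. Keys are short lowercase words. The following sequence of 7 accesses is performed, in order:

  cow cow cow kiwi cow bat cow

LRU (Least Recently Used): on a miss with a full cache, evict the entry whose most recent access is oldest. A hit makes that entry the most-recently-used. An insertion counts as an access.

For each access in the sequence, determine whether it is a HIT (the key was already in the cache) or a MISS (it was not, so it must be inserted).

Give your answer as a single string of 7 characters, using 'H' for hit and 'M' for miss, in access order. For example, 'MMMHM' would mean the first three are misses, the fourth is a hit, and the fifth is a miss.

LRU simulation (capacity=2):
  1. access cow: MISS. Cache (LRU->MRU): [cow]
  2. access cow: HIT. Cache (LRU->MRU): [cow]
  3. access cow: HIT. Cache (LRU->MRU): [cow]
  4. access kiwi: MISS. Cache (LRU->MRU): [cow kiwi]
  5. access cow: HIT. Cache (LRU->MRU): [kiwi cow]
  6. access bat: MISS, evict kiwi. Cache (LRU->MRU): [cow bat]
  7. access cow: HIT. Cache (LRU->MRU): [bat cow]
Total: 4 hits, 3 misses, 1 evictions

Answer: MHHMHMH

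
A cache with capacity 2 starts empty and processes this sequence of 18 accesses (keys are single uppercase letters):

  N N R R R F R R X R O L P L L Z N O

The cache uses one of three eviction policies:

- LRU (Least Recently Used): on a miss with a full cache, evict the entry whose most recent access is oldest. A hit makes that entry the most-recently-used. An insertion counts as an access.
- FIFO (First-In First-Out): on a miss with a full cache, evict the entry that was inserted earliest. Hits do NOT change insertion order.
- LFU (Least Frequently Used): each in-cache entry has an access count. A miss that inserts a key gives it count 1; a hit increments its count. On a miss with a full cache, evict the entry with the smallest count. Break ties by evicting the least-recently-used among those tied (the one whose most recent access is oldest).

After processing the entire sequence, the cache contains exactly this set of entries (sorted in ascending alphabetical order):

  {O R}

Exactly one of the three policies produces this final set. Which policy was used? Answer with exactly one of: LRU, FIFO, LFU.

Answer: LFU

Derivation:
Simulating under each policy and comparing final sets:
  LRU: final set = {N O} -> differs
  FIFO: final set = {N O} -> differs
  LFU: final set = {O R} -> MATCHES target
Only LFU produces the target set.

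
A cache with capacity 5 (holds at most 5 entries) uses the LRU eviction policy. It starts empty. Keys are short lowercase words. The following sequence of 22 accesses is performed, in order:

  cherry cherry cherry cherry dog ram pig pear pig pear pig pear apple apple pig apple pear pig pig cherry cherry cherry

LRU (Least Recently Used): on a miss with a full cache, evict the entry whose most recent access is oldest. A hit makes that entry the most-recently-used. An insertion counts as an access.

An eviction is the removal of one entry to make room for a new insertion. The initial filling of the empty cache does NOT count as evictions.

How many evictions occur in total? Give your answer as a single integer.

Answer: 2

Derivation:
LRU simulation (capacity=5):
  1. access cherry: MISS. Cache (LRU->MRU): [cherry]
  2. access cherry: HIT. Cache (LRU->MRU): [cherry]
  3. access cherry: HIT. Cache (LRU->MRU): [cherry]
  4. access cherry: HIT. Cache (LRU->MRU): [cherry]
  5. access dog: MISS. Cache (LRU->MRU): [cherry dog]
  6. access ram: MISS. Cache (LRU->MRU): [cherry dog ram]
  7. access pig: MISS. Cache (LRU->MRU): [cherry dog ram pig]
  8. access pear: MISS. Cache (LRU->MRU): [cherry dog ram pig pear]
  9. access pig: HIT. Cache (LRU->MRU): [cherry dog ram pear pig]
  10. access pear: HIT. Cache (LRU->MRU): [cherry dog ram pig pear]
  11. access pig: HIT. Cache (LRU->MRU): [cherry dog ram pear pig]
  12. access pear: HIT. Cache (LRU->MRU): [cherry dog ram pig pear]
  13. access apple: MISS, evict cherry. Cache (LRU->MRU): [dog ram pig pear apple]
  14. access apple: HIT. Cache (LRU->MRU): [dog ram pig pear apple]
  15. access pig: HIT. Cache (LRU->MRU): [dog ram pear apple pig]
  16. access apple: HIT. Cache (LRU->MRU): [dog ram pear pig apple]
  17. access pear: HIT. Cache (LRU->MRU): [dog ram pig apple pear]
  18. access pig: HIT. Cache (LRU->MRU): [dog ram apple pear pig]
  19. access pig: HIT. Cache (LRU->MRU): [dog ram apple pear pig]
  20. access cherry: MISS, evict dog. Cache (LRU->MRU): [ram apple pear pig cherry]
  21. access cherry: HIT. Cache (LRU->MRU): [ram apple pear pig cherry]
  22. access cherry: HIT. Cache (LRU->MRU): [ram apple pear pig cherry]
Total: 15 hits, 7 misses, 2 evictions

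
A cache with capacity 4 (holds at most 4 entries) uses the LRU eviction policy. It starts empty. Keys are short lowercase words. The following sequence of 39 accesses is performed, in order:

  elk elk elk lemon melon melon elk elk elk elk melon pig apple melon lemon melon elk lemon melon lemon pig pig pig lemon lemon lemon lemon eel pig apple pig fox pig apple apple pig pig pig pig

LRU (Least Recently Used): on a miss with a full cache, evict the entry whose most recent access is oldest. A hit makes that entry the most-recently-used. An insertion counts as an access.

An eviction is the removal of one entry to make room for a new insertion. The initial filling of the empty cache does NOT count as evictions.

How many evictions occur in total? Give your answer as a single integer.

Answer: 7

Derivation:
LRU simulation (capacity=4):
  1. access elk: MISS. Cache (LRU->MRU): [elk]
  2. access elk: HIT. Cache (LRU->MRU): [elk]
  3. access elk: HIT. Cache (LRU->MRU): [elk]
  4. access lemon: MISS. Cache (LRU->MRU): [elk lemon]
  5. access melon: MISS. Cache (LRU->MRU): [elk lemon melon]
  6. access melon: HIT. Cache (LRU->MRU): [elk lemon melon]
  7. access elk: HIT. Cache (LRU->MRU): [lemon melon elk]
  8. access elk: HIT. Cache (LRU->MRU): [lemon melon elk]
  9. access elk: HIT. Cache (LRU->MRU): [lemon melon elk]
  10. access elk: HIT. Cache (LRU->MRU): [lemon melon elk]
  11. access melon: HIT. Cache (LRU->MRU): [lemon elk melon]
  12. access pig: MISS. Cache (LRU->MRU): [lemon elk melon pig]
  13. access apple: MISS, evict lemon. Cache (LRU->MRU): [elk melon pig apple]
  14. access melon: HIT. Cache (LRU->MRU): [elk pig apple melon]
  15. access lemon: MISS, evict elk. Cache (LRU->MRU): [pig apple melon lemon]
  16. access melon: HIT. Cache (LRU->MRU): [pig apple lemon melon]
  17. access elk: MISS, evict pig. Cache (LRU->MRU): [apple lemon melon elk]
  18. access lemon: HIT. Cache (LRU->MRU): [apple melon elk lemon]
  19. access melon: HIT. Cache (LRU->MRU): [apple elk lemon melon]
  20. access lemon: HIT. Cache (LRU->MRU): [apple elk melon lemon]
  21. access pig: MISS, evict apple. Cache (LRU->MRU): [elk melon lemon pig]
  22. access pig: HIT. Cache (LRU->MRU): [elk melon lemon pig]
  23. access pig: HIT. Cache (LRU->MRU): [elk melon lemon pig]
  24. access lemon: HIT. Cache (LRU->MRU): [elk melon pig lemon]
  25. access lemon: HIT. Cache (LRU->MRU): [elk melon pig lemon]
  26. access lemon: HIT. Cache (LRU->MRU): [elk melon pig lemon]
  27. access lemon: HIT. Cache (LRU->MRU): [elk melon pig lemon]
  28. access eel: MISS, evict elk. Cache (LRU->MRU): [melon pig lemon eel]
  29. access pig: HIT. Cache (LRU->MRU): [melon lemon eel pig]
  30. access apple: MISS, evict melon. Cache (LRU->MRU): [lemon eel pig apple]
  31. access pig: HIT. Cache (LRU->MRU): [lemon eel apple pig]
  32. access fox: MISS, evict lemon. Cache (LRU->MRU): [eel apple pig fox]
  33. access pig: HIT. Cache (LRU->MRU): [eel apple fox pig]
  34. access apple: HIT. Cache (LRU->MRU): [eel fox pig apple]
  35. access apple: HIT. Cache (LRU->MRU): [eel fox pig apple]
  36. access pig: HIT. Cache (LRU->MRU): [eel fox apple pig]
  37. access pig: HIT. Cache (LRU->MRU): [eel fox apple pig]
  38. access pig: HIT. Cache (LRU->MRU): [eel fox apple pig]
  39. access pig: HIT. Cache (LRU->MRU): [eel fox apple pig]
Total: 28 hits, 11 misses, 7 evictions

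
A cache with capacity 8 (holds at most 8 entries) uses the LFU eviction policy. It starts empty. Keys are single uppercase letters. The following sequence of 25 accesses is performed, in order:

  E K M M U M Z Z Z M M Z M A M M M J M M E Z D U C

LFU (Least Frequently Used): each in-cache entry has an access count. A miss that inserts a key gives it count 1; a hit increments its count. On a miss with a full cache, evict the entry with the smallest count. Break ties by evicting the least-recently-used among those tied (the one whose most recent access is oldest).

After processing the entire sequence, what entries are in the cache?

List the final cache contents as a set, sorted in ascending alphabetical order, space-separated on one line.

Answer: A C D E J M U Z

Derivation:
LFU simulation (capacity=8):
  1. access E: MISS. Cache: [E(c=1)]
  2. access K: MISS. Cache: [E(c=1) K(c=1)]
  3. access M: MISS. Cache: [E(c=1) K(c=1) M(c=1)]
  4. access M: HIT, count now 2. Cache: [E(c=1) K(c=1) M(c=2)]
  5. access U: MISS. Cache: [E(c=1) K(c=1) U(c=1) M(c=2)]
  6. access M: HIT, count now 3. Cache: [E(c=1) K(c=1) U(c=1) M(c=3)]
  7. access Z: MISS. Cache: [E(c=1) K(c=1) U(c=1) Z(c=1) M(c=3)]
  8. access Z: HIT, count now 2. Cache: [E(c=1) K(c=1) U(c=1) Z(c=2) M(c=3)]
  9. access Z: HIT, count now 3. Cache: [E(c=1) K(c=1) U(c=1) M(c=3) Z(c=3)]
  10. access M: HIT, count now 4. Cache: [E(c=1) K(c=1) U(c=1) Z(c=3) M(c=4)]
  11. access M: HIT, count now 5. Cache: [E(c=1) K(c=1) U(c=1) Z(c=3) M(c=5)]
  12. access Z: HIT, count now 4. Cache: [E(c=1) K(c=1) U(c=1) Z(c=4) M(c=5)]
  13. access M: HIT, count now 6. Cache: [E(c=1) K(c=1) U(c=1) Z(c=4) M(c=6)]
  14. access A: MISS. Cache: [E(c=1) K(c=1) U(c=1) A(c=1) Z(c=4) M(c=6)]
  15. access M: HIT, count now 7. Cache: [E(c=1) K(c=1) U(c=1) A(c=1) Z(c=4) M(c=7)]
  16. access M: HIT, count now 8. Cache: [E(c=1) K(c=1) U(c=1) A(c=1) Z(c=4) M(c=8)]
  17. access M: HIT, count now 9. Cache: [E(c=1) K(c=1) U(c=1) A(c=1) Z(c=4) M(c=9)]
  18. access J: MISS. Cache: [E(c=1) K(c=1) U(c=1) A(c=1) J(c=1) Z(c=4) M(c=9)]
  19. access M: HIT, count now 10. Cache: [E(c=1) K(c=1) U(c=1) A(c=1) J(c=1) Z(c=4) M(c=10)]
  20. access M: HIT, count now 11. Cache: [E(c=1) K(c=1) U(c=1) A(c=1) J(c=1) Z(c=4) M(c=11)]
  21. access E: HIT, count now 2. Cache: [K(c=1) U(c=1) A(c=1) J(c=1) E(c=2) Z(c=4) M(c=11)]
  22. access Z: HIT, count now 5. Cache: [K(c=1) U(c=1) A(c=1) J(c=1) E(c=2) Z(c=5) M(c=11)]
  23. access D: MISS. Cache: [K(c=1) U(c=1) A(c=1) J(c=1) D(c=1) E(c=2) Z(c=5) M(c=11)]
  24. access U: HIT, count now 2. Cache: [K(c=1) A(c=1) J(c=1) D(c=1) E(c=2) U(c=2) Z(c=5) M(c=11)]
  25. access C: MISS, evict K(c=1). Cache: [A(c=1) J(c=1) D(c=1) C(c=1) E(c=2) U(c=2) Z(c=5) M(c=11)]
Total: 16 hits, 9 misses, 1 evictions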